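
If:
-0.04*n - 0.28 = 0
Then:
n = -7.00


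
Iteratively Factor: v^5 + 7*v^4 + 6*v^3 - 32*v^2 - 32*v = (v + 4)*(v^4 + 3*v^3 - 6*v^2 - 8*v) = (v + 1)*(v + 4)*(v^3 + 2*v^2 - 8*v) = (v - 2)*(v + 1)*(v + 4)*(v^2 + 4*v) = (v - 2)*(v + 1)*(v + 4)^2*(v)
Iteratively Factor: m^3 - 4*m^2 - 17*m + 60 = (m - 3)*(m^2 - m - 20) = (m - 3)*(m + 4)*(m - 5)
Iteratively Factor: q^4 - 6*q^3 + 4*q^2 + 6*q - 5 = (q - 1)*(q^3 - 5*q^2 - q + 5) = (q - 5)*(q - 1)*(q^2 - 1) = (q - 5)*(q - 1)*(q + 1)*(q - 1)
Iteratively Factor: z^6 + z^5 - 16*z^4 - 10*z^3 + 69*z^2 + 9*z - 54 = (z - 3)*(z^5 + 4*z^4 - 4*z^3 - 22*z^2 + 3*z + 18) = (z - 3)*(z + 3)*(z^4 + z^3 - 7*z^2 - z + 6) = (z - 3)*(z - 1)*(z + 3)*(z^3 + 2*z^2 - 5*z - 6) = (z - 3)*(z - 1)*(z + 1)*(z + 3)*(z^2 + z - 6) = (z - 3)*(z - 1)*(z + 1)*(z + 3)^2*(z - 2)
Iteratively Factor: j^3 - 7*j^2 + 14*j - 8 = (j - 4)*(j^2 - 3*j + 2) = (j - 4)*(j - 1)*(j - 2)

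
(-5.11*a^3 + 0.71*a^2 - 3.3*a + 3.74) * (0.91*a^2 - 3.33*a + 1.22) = -4.6501*a^5 + 17.6624*a^4 - 11.6015*a^3 + 15.2586*a^2 - 16.4802*a + 4.5628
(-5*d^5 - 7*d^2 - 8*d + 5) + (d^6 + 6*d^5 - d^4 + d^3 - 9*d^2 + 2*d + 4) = d^6 + d^5 - d^4 + d^3 - 16*d^2 - 6*d + 9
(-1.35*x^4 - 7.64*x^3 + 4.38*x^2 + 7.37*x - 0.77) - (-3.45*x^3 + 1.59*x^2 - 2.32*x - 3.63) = -1.35*x^4 - 4.19*x^3 + 2.79*x^2 + 9.69*x + 2.86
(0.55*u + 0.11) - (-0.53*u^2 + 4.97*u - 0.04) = 0.53*u^2 - 4.42*u + 0.15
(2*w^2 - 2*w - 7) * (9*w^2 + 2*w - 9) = 18*w^4 - 14*w^3 - 85*w^2 + 4*w + 63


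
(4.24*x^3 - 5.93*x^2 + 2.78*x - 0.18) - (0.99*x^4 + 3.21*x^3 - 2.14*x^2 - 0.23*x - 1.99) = -0.99*x^4 + 1.03*x^3 - 3.79*x^2 + 3.01*x + 1.81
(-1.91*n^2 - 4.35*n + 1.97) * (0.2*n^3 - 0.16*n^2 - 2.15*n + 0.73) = -0.382*n^5 - 0.5644*n^4 + 5.1965*n^3 + 7.643*n^2 - 7.411*n + 1.4381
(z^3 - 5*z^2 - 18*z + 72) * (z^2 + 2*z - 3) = z^5 - 3*z^4 - 31*z^3 + 51*z^2 + 198*z - 216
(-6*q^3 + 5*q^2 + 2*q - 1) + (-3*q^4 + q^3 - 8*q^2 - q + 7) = -3*q^4 - 5*q^3 - 3*q^2 + q + 6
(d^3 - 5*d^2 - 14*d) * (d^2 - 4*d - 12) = d^5 - 9*d^4 - 6*d^3 + 116*d^2 + 168*d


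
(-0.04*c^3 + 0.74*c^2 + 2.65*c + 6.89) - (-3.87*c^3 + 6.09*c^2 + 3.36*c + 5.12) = 3.83*c^3 - 5.35*c^2 - 0.71*c + 1.77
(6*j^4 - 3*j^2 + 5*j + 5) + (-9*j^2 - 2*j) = 6*j^4 - 12*j^2 + 3*j + 5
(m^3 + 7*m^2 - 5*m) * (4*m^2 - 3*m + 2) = 4*m^5 + 25*m^4 - 39*m^3 + 29*m^2 - 10*m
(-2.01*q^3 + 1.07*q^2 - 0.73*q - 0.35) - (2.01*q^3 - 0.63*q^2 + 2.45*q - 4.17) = -4.02*q^3 + 1.7*q^2 - 3.18*q + 3.82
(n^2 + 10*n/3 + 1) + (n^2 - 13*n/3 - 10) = 2*n^2 - n - 9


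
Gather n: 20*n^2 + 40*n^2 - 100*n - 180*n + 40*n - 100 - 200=60*n^2 - 240*n - 300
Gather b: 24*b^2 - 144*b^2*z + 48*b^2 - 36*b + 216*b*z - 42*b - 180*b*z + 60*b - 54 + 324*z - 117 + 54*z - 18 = b^2*(72 - 144*z) + b*(36*z - 18) + 378*z - 189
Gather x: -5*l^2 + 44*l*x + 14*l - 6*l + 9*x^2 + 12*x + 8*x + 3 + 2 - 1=-5*l^2 + 8*l + 9*x^2 + x*(44*l + 20) + 4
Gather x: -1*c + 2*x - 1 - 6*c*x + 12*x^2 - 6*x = -c + 12*x^2 + x*(-6*c - 4) - 1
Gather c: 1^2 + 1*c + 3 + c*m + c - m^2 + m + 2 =c*(m + 2) - m^2 + m + 6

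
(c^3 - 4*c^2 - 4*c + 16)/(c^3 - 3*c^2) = (c^3 - 4*c^2 - 4*c + 16)/(c^2*(c - 3))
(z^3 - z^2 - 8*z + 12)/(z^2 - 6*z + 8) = (z^2 + z - 6)/(z - 4)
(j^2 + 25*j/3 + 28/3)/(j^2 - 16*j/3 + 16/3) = (3*j^2 + 25*j + 28)/(3*j^2 - 16*j + 16)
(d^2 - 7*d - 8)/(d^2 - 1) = (d - 8)/(d - 1)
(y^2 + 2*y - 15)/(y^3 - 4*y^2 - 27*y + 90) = 1/(y - 6)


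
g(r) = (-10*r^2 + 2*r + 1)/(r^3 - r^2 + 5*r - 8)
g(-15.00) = 0.62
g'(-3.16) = 0.02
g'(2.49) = 2.08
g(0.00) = -0.12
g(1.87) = -6.88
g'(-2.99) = -0.02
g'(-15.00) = 0.04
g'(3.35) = 0.86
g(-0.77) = 0.50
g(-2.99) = 1.61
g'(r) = (2 - 20*r)/(r^3 - r^2 + 5*r - 8) + (-10*r^2 + 2*r + 1)*(-3*r^2 + 2*r - 5)/(r^3 - r^2 + 5*r - 8)^2 = (10*r^4 - 4*r^3 - 51*r^2 + 162*r - 21)/(r^6 - 2*r^5 + 11*r^4 - 26*r^3 + 41*r^2 - 80*r + 64)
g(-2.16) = 1.49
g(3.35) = -2.98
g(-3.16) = 1.61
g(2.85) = -3.50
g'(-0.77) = -1.03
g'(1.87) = 10.35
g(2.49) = -4.09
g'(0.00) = -0.33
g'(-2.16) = -0.31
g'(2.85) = 1.31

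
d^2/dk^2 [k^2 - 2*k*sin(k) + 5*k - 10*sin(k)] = 2*k*sin(k) + 10*sin(k) - 4*cos(k) + 2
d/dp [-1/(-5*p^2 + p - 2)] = (1 - 10*p)/(5*p^2 - p + 2)^2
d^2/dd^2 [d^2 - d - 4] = 2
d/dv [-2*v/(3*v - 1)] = 2/(3*v - 1)^2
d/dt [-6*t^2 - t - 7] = -12*t - 1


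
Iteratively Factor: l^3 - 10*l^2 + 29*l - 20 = (l - 5)*(l^2 - 5*l + 4) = (l - 5)*(l - 1)*(l - 4)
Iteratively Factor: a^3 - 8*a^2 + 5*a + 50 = (a - 5)*(a^2 - 3*a - 10) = (a - 5)^2*(a + 2)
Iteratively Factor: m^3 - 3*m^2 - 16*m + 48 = (m - 3)*(m^2 - 16) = (m - 4)*(m - 3)*(m + 4)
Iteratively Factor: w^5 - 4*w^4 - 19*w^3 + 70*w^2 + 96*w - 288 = (w + 3)*(w^4 - 7*w^3 + 2*w^2 + 64*w - 96) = (w - 2)*(w + 3)*(w^3 - 5*w^2 - 8*w + 48) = (w - 4)*(w - 2)*(w + 3)*(w^2 - w - 12) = (w - 4)*(w - 2)*(w + 3)^2*(w - 4)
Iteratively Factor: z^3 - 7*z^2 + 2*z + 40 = (z + 2)*(z^2 - 9*z + 20) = (z - 4)*(z + 2)*(z - 5)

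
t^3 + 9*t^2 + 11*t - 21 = (t - 1)*(t + 3)*(t + 7)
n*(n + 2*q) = n^2 + 2*n*q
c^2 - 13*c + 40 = (c - 8)*(c - 5)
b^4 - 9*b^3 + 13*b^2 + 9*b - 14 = (b - 7)*(b - 2)*(b - 1)*(b + 1)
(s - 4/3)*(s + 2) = s^2 + 2*s/3 - 8/3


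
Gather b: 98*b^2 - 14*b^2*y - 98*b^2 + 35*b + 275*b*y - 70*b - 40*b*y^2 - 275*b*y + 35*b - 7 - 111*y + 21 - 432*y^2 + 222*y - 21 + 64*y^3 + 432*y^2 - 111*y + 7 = -14*b^2*y - 40*b*y^2 + 64*y^3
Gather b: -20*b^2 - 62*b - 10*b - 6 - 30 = -20*b^2 - 72*b - 36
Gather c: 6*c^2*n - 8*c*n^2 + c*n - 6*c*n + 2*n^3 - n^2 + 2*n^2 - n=6*c^2*n + c*(-8*n^2 - 5*n) + 2*n^3 + n^2 - n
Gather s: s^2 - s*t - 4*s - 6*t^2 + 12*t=s^2 + s*(-t - 4) - 6*t^2 + 12*t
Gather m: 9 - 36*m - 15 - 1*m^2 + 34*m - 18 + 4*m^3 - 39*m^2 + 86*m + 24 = 4*m^3 - 40*m^2 + 84*m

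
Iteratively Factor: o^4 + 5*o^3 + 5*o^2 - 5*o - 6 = (o + 3)*(o^3 + 2*o^2 - o - 2) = (o + 1)*(o + 3)*(o^2 + o - 2) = (o + 1)*(o + 2)*(o + 3)*(o - 1)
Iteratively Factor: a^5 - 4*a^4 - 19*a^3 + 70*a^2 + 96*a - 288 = (a - 4)*(a^4 - 19*a^2 - 6*a + 72) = (a - 4)*(a + 3)*(a^3 - 3*a^2 - 10*a + 24) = (a - 4)*(a + 3)^2*(a^2 - 6*a + 8) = (a - 4)*(a - 2)*(a + 3)^2*(a - 4)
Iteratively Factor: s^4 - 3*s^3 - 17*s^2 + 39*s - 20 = (s - 1)*(s^3 - 2*s^2 - 19*s + 20) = (s - 1)^2*(s^2 - s - 20) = (s - 5)*(s - 1)^2*(s + 4)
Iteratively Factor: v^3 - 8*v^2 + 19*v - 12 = (v - 3)*(v^2 - 5*v + 4) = (v - 3)*(v - 1)*(v - 4)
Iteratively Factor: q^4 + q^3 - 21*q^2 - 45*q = (q + 3)*(q^3 - 2*q^2 - 15*q) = (q + 3)^2*(q^2 - 5*q) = q*(q + 3)^2*(q - 5)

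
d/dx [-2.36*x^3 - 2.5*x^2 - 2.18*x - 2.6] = -7.08*x^2 - 5.0*x - 2.18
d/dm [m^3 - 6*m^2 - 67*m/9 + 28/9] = 3*m^2 - 12*m - 67/9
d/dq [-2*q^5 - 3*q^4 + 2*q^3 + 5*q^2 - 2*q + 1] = -10*q^4 - 12*q^3 + 6*q^2 + 10*q - 2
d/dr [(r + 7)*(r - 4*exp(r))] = r - (r + 7)*(4*exp(r) - 1) - 4*exp(r)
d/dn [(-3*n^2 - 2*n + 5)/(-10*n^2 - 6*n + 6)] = (-n^2 + 32*n + 9)/(2*(25*n^4 + 30*n^3 - 21*n^2 - 18*n + 9))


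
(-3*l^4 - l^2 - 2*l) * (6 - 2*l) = 6*l^5 - 18*l^4 + 2*l^3 - 2*l^2 - 12*l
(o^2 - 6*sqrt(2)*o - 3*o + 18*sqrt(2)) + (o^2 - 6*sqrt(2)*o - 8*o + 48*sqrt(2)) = 2*o^2 - 12*sqrt(2)*o - 11*o + 66*sqrt(2)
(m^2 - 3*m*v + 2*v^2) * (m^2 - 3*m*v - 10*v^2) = m^4 - 6*m^3*v + m^2*v^2 + 24*m*v^3 - 20*v^4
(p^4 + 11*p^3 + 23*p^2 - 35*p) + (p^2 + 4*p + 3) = p^4 + 11*p^3 + 24*p^2 - 31*p + 3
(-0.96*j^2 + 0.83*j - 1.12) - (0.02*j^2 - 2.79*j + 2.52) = -0.98*j^2 + 3.62*j - 3.64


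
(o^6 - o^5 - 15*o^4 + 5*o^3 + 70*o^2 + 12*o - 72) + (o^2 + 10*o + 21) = o^6 - o^5 - 15*o^4 + 5*o^3 + 71*o^2 + 22*o - 51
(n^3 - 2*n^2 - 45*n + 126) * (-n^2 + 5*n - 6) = -n^5 + 7*n^4 + 29*n^3 - 339*n^2 + 900*n - 756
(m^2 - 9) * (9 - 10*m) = -10*m^3 + 9*m^2 + 90*m - 81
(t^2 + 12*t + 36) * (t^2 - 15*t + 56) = t^4 - 3*t^3 - 88*t^2 + 132*t + 2016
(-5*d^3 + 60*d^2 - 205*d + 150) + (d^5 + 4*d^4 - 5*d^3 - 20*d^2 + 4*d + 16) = d^5 + 4*d^4 - 10*d^3 + 40*d^2 - 201*d + 166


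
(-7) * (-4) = 28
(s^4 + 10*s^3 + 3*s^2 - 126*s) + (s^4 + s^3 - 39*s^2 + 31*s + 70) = 2*s^4 + 11*s^3 - 36*s^2 - 95*s + 70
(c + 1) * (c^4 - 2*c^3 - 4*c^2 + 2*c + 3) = c^5 - c^4 - 6*c^3 - 2*c^2 + 5*c + 3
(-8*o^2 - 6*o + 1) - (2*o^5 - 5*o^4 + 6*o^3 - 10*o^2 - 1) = -2*o^5 + 5*o^4 - 6*o^3 + 2*o^2 - 6*o + 2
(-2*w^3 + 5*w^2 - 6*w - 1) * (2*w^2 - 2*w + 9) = -4*w^5 + 14*w^4 - 40*w^3 + 55*w^2 - 52*w - 9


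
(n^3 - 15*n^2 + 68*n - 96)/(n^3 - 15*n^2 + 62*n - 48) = (n^2 - 7*n + 12)/(n^2 - 7*n + 6)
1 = 1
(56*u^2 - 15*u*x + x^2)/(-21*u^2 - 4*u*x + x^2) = (-8*u + x)/(3*u + x)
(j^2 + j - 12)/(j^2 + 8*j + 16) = (j - 3)/(j + 4)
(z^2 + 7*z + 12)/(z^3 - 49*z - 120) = (z + 4)/(z^2 - 3*z - 40)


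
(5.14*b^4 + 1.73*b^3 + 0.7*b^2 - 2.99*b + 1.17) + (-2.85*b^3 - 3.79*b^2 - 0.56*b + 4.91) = 5.14*b^4 - 1.12*b^3 - 3.09*b^2 - 3.55*b + 6.08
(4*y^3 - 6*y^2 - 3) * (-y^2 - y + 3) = -4*y^5 + 2*y^4 + 18*y^3 - 15*y^2 + 3*y - 9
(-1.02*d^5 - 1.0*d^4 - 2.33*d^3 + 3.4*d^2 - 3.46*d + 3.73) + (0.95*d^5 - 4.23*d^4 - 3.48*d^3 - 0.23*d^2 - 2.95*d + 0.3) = -0.0700000000000001*d^5 - 5.23*d^4 - 5.81*d^3 + 3.17*d^2 - 6.41*d + 4.03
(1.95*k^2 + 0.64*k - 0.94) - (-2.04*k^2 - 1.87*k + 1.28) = 3.99*k^2 + 2.51*k - 2.22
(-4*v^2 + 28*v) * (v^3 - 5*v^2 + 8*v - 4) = -4*v^5 + 48*v^4 - 172*v^3 + 240*v^2 - 112*v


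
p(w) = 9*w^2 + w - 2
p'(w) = 18*w + 1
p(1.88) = 31.69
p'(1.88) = 34.84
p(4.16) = 157.91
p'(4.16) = 75.88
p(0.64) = 2.33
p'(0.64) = 12.52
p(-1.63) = 20.28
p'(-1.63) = -28.34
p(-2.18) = 38.59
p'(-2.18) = -38.24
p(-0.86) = 3.80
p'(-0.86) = -14.48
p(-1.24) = 10.60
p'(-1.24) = -21.32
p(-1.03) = 6.52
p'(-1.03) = -17.54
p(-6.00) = 316.00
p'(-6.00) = -107.00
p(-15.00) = 2008.00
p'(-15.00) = -269.00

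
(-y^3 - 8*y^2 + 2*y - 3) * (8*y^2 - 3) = -8*y^5 - 64*y^4 + 19*y^3 - 6*y + 9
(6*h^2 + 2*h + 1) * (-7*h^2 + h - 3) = -42*h^4 - 8*h^3 - 23*h^2 - 5*h - 3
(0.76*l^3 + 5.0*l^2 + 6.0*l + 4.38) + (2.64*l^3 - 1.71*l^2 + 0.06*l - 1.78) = 3.4*l^3 + 3.29*l^2 + 6.06*l + 2.6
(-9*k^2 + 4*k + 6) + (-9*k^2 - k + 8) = -18*k^2 + 3*k + 14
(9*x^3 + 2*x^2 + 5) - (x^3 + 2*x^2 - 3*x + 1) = 8*x^3 + 3*x + 4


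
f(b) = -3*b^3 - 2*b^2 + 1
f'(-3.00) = -69.00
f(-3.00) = 64.00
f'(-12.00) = -1248.00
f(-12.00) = 4897.00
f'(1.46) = -25.02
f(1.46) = -12.60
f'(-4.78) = -186.52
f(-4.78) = 282.95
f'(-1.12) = -6.81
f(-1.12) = 2.71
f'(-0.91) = -3.81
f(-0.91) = 1.60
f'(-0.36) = 0.27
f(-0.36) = 0.88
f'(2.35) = -59.10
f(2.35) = -48.98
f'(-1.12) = -6.81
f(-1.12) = 2.71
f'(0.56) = -5.06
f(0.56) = -0.15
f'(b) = -9*b^2 - 4*b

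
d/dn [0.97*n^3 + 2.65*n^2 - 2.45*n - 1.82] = 2.91*n^2 + 5.3*n - 2.45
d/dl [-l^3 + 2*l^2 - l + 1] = -3*l^2 + 4*l - 1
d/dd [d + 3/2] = 1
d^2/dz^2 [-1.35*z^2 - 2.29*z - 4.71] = -2.70000000000000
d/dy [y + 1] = 1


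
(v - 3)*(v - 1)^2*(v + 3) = v^4 - 2*v^3 - 8*v^2 + 18*v - 9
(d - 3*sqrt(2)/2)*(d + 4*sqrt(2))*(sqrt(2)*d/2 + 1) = sqrt(2)*d^3/2 + 7*d^2/2 - 7*sqrt(2)*d/2 - 12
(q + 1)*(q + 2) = q^2 + 3*q + 2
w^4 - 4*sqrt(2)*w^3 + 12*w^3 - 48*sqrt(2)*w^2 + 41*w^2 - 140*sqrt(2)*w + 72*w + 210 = (w + 5)*(w + 7)*(w - 3*sqrt(2))*(w - sqrt(2))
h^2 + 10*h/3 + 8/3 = (h + 4/3)*(h + 2)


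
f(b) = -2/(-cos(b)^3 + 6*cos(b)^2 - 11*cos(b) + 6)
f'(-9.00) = -0.04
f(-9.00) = -0.09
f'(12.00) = -21.32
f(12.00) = -5.14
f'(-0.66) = -13.19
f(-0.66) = -3.56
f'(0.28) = 181.77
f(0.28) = -24.24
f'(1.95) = 0.25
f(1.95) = -0.18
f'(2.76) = 0.04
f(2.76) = -0.09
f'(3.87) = -0.09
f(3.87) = -0.11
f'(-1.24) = -1.53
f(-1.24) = -0.66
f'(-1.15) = -2.02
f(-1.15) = -0.82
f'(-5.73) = 22.94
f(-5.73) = -5.43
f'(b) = -2*(-3*sin(b)*cos(b)^2 + 12*sin(b)*cos(b) - 11*sin(b))/(-cos(b)^3 + 6*cos(b)^2 - 11*cos(b) + 6)^2 = 2*(3*cos(b)^2 - 12*cos(b) + 11)*sin(b)/(cos(b)^3 - 6*cos(b)^2 + 11*cos(b) - 6)^2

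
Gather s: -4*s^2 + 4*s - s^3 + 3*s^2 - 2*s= -s^3 - s^2 + 2*s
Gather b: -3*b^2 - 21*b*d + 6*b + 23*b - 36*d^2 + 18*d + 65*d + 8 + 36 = -3*b^2 + b*(29 - 21*d) - 36*d^2 + 83*d + 44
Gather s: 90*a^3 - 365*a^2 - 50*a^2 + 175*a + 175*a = 90*a^3 - 415*a^2 + 350*a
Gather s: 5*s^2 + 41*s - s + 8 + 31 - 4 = 5*s^2 + 40*s + 35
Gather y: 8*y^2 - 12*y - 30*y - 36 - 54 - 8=8*y^2 - 42*y - 98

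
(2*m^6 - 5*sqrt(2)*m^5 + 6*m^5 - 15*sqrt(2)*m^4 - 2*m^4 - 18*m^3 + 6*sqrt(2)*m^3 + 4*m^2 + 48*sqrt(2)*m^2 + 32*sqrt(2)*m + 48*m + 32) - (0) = 2*m^6 - 5*sqrt(2)*m^5 + 6*m^5 - 15*sqrt(2)*m^4 - 2*m^4 - 18*m^3 + 6*sqrt(2)*m^3 + 4*m^2 + 48*sqrt(2)*m^2 + 32*sqrt(2)*m + 48*m + 32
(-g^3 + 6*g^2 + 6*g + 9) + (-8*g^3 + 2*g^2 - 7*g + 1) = -9*g^3 + 8*g^2 - g + 10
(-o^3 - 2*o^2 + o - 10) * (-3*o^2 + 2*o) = 3*o^5 + 4*o^4 - 7*o^3 + 32*o^2 - 20*o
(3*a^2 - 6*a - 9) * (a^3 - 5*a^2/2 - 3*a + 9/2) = 3*a^5 - 27*a^4/2 - 3*a^3 + 54*a^2 - 81/2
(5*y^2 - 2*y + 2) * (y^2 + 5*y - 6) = 5*y^4 + 23*y^3 - 38*y^2 + 22*y - 12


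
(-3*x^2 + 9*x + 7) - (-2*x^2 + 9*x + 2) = 5 - x^2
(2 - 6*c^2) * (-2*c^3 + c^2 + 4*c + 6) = 12*c^5 - 6*c^4 - 28*c^3 - 34*c^2 + 8*c + 12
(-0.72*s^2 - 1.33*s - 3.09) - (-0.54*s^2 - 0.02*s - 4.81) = -0.18*s^2 - 1.31*s + 1.72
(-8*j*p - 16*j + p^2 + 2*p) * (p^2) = -8*j*p^3 - 16*j*p^2 + p^4 + 2*p^3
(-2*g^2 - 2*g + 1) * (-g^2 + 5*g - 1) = 2*g^4 - 8*g^3 - 9*g^2 + 7*g - 1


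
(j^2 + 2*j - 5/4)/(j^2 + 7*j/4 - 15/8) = 2*(2*j - 1)/(4*j - 3)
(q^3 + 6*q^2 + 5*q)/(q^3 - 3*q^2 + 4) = q*(q + 5)/(q^2 - 4*q + 4)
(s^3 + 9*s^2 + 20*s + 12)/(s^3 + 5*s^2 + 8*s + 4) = (s + 6)/(s + 2)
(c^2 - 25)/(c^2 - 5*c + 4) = (c^2 - 25)/(c^2 - 5*c + 4)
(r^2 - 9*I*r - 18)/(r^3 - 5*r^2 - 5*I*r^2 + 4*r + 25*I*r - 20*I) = (r^2 - 9*I*r - 18)/(r^3 - 5*r^2*(1 + I) + r*(4 + 25*I) - 20*I)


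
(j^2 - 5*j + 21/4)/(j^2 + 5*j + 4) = (j^2 - 5*j + 21/4)/(j^2 + 5*j + 4)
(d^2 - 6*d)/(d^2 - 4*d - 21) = d*(6 - d)/(-d^2 + 4*d + 21)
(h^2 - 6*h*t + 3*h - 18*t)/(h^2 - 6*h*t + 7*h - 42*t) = (h + 3)/(h + 7)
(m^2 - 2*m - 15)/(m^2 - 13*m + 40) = (m + 3)/(m - 8)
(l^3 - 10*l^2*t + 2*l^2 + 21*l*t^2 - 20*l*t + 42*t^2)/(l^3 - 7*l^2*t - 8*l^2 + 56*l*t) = (l^2 - 3*l*t + 2*l - 6*t)/(l*(l - 8))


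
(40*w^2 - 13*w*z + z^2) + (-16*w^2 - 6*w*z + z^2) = 24*w^2 - 19*w*z + 2*z^2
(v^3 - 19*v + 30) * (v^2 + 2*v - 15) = v^5 + 2*v^4 - 34*v^3 - 8*v^2 + 345*v - 450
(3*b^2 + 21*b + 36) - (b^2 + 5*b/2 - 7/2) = 2*b^2 + 37*b/2 + 79/2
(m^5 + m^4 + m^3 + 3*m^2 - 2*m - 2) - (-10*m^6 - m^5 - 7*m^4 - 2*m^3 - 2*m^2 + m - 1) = 10*m^6 + 2*m^5 + 8*m^4 + 3*m^3 + 5*m^2 - 3*m - 1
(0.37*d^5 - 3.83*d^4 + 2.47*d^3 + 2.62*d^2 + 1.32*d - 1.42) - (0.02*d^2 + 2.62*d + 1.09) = 0.37*d^5 - 3.83*d^4 + 2.47*d^3 + 2.6*d^2 - 1.3*d - 2.51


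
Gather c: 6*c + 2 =6*c + 2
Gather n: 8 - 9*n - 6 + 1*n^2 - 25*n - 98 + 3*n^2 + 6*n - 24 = 4*n^2 - 28*n - 120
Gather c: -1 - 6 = -7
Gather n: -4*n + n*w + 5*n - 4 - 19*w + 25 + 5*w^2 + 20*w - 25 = n*(w + 1) + 5*w^2 + w - 4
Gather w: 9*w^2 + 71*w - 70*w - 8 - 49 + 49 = 9*w^2 + w - 8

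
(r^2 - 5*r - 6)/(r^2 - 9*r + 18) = (r + 1)/(r - 3)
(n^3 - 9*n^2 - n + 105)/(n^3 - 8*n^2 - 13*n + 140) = (n + 3)/(n + 4)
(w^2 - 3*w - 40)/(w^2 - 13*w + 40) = (w + 5)/(w - 5)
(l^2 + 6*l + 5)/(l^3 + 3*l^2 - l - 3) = (l + 5)/(l^2 + 2*l - 3)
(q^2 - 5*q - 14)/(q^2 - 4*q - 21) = (q + 2)/(q + 3)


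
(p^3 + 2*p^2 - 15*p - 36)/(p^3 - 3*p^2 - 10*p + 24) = (p + 3)/(p - 2)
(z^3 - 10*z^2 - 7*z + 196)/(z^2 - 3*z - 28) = z - 7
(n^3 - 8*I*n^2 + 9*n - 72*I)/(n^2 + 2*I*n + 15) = (n^2 - 5*I*n + 24)/(n + 5*I)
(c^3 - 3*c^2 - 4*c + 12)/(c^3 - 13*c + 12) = (c^2 - 4)/(c^2 + 3*c - 4)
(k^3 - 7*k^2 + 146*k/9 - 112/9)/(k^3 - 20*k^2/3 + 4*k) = (9*k^3 - 63*k^2 + 146*k - 112)/(3*k*(3*k^2 - 20*k + 12))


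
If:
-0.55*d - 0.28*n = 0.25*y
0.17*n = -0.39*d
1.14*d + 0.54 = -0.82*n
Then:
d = 0.73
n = -1.67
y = 0.27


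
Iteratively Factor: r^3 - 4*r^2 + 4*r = (r - 2)*(r^2 - 2*r) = (r - 2)^2*(r)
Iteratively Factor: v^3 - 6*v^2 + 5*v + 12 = (v - 4)*(v^2 - 2*v - 3) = (v - 4)*(v + 1)*(v - 3)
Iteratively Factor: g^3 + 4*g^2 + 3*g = (g)*(g^2 + 4*g + 3) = g*(g + 1)*(g + 3)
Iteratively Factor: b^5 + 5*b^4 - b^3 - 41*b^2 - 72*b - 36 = (b - 3)*(b^4 + 8*b^3 + 23*b^2 + 28*b + 12) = (b - 3)*(b + 1)*(b^3 + 7*b^2 + 16*b + 12) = (b - 3)*(b + 1)*(b + 2)*(b^2 + 5*b + 6) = (b - 3)*(b + 1)*(b + 2)^2*(b + 3)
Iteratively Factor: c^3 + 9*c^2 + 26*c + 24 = (c + 2)*(c^2 + 7*c + 12) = (c + 2)*(c + 3)*(c + 4)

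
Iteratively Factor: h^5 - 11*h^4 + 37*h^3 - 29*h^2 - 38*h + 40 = (h - 1)*(h^4 - 10*h^3 + 27*h^2 - 2*h - 40) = (h - 5)*(h - 1)*(h^3 - 5*h^2 + 2*h + 8) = (h - 5)*(h - 2)*(h - 1)*(h^2 - 3*h - 4) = (h - 5)*(h - 2)*(h - 1)*(h + 1)*(h - 4)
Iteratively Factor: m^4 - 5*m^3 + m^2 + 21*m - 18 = (m - 3)*(m^3 - 2*m^2 - 5*m + 6) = (m - 3)*(m - 1)*(m^2 - m - 6) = (m - 3)^2*(m - 1)*(m + 2)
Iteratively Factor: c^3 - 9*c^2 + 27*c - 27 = (c - 3)*(c^2 - 6*c + 9) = (c - 3)^2*(c - 3)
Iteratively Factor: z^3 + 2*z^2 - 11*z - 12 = (z + 1)*(z^2 + z - 12) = (z + 1)*(z + 4)*(z - 3)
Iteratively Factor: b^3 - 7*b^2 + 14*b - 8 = (b - 4)*(b^2 - 3*b + 2) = (b - 4)*(b - 2)*(b - 1)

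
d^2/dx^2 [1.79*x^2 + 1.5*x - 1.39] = 3.58000000000000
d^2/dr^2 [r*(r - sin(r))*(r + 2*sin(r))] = -r^2*sin(r) + 4*r*cos(r) - 4*r*cos(2*r) + 6*r + 2*sin(r) - 4*sin(2*r)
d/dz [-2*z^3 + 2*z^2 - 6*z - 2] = -6*z^2 + 4*z - 6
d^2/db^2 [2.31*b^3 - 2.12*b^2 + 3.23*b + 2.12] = 13.86*b - 4.24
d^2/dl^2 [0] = 0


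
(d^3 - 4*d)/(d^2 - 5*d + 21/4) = 4*d*(d^2 - 4)/(4*d^2 - 20*d + 21)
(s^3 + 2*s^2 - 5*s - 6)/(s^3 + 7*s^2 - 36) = (s + 1)/(s + 6)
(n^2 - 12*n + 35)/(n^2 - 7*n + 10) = (n - 7)/(n - 2)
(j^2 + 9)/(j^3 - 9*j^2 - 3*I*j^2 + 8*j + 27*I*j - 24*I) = (j + 3*I)/(j^2 - 9*j + 8)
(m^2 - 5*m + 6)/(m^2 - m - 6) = (m - 2)/(m + 2)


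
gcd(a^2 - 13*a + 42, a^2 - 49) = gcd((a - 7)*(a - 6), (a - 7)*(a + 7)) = a - 7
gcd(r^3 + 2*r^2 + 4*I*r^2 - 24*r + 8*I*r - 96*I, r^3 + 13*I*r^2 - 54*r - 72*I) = r + 4*I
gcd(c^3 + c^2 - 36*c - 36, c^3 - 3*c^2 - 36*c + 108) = c^2 - 36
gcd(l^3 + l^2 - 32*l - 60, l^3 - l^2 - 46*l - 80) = l^2 + 7*l + 10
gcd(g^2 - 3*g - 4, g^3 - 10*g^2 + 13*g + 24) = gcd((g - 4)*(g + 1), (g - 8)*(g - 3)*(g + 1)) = g + 1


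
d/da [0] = 0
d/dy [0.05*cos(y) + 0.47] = -0.05*sin(y)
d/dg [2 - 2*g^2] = -4*g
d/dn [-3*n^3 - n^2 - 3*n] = -9*n^2 - 2*n - 3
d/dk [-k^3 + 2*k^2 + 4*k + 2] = -3*k^2 + 4*k + 4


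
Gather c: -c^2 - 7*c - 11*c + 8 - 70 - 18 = -c^2 - 18*c - 80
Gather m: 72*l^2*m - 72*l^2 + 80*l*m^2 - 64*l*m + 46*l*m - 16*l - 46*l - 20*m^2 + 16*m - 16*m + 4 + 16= -72*l^2 - 62*l + m^2*(80*l - 20) + m*(72*l^2 - 18*l) + 20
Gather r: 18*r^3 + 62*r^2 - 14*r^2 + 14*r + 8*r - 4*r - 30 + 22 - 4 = 18*r^3 + 48*r^2 + 18*r - 12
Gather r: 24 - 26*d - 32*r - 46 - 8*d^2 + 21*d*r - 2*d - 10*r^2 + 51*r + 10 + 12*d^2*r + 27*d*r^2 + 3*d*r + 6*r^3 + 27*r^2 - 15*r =-8*d^2 - 28*d + 6*r^3 + r^2*(27*d + 17) + r*(12*d^2 + 24*d + 4) - 12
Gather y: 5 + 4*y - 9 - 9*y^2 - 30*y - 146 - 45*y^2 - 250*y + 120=-54*y^2 - 276*y - 30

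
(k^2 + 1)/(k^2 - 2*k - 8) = (k^2 + 1)/(k^2 - 2*k - 8)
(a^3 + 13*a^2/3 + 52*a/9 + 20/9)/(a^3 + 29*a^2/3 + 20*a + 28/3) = (a + 5/3)/(a + 7)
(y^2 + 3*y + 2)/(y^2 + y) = (y + 2)/y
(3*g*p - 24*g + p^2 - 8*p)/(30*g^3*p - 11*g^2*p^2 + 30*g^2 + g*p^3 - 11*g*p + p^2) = (3*g*p - 24*g + p^2 - 8*p)/(30*g^3*p - 11*g^2*p^2 + 30*g^2 + g*p^3 - 11*g*p + p^2)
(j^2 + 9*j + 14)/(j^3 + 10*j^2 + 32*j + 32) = (j + 7)/(j^2 + 8*j + 16)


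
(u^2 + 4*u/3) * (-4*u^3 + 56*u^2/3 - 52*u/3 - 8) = -4*u^5 + 40*u^4/3 + 68*u^3/9 - 280*u^2/9 - 32*u/3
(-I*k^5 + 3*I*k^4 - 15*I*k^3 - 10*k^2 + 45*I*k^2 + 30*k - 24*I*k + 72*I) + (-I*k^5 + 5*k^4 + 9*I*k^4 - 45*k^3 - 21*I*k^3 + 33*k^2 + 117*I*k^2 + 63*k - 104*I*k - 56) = -2*I*k^5 + 5*k^4 + 12*I*k^4 - 45*k^3 - 36*I*k^3 + 23*k^2 + 162*I*k^2 + 93*k - 128*I*k - 56 + 72*I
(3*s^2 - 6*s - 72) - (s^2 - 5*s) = 2*s^2 - s - 72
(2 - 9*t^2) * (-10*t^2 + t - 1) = 90*t^4 - 9*t^3 - 11*t^2 + 2*t - 2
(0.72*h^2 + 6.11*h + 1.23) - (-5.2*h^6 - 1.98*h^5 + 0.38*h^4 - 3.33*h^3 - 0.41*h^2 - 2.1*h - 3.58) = 5.2*h^6 + 1.98*h^5 - 0.38*h^4 + 3.33*h^3 + 1.13*h^2 + 8.21*h + 4.81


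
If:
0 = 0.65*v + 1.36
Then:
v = -2.09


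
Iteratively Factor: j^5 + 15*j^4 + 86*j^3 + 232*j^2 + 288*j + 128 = (j + 2)*(j^4 + 13*j^3 + 60*j^2 + 112*j + 64) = (j + 2)*(j + 4)*(j^3 + 9*j^2 + 24*j + 16) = (j + 2)*(j + 4)^2*(j^2 + 5*j + 4) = (j + 1)*(j + 2)*(j + 4)^2*(j + 4)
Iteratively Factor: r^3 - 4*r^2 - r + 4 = (r + 1)*(r^2 - 5*r + 4) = (r - 1)*(r + 1)*(r - 4)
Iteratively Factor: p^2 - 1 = (p + 1)*(p - 1)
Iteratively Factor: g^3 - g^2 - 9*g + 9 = (g - 1)*(g^2 - 9) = (g - 1)*(g + 3)*(g - 3)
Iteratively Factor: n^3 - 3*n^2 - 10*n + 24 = (n - 4)*(n^2 + n - 6) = (n - 4)*(n + 3)*(n - 2)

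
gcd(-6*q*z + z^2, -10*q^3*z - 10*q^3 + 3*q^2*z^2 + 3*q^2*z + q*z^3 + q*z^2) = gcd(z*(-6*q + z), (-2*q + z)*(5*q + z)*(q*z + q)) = 1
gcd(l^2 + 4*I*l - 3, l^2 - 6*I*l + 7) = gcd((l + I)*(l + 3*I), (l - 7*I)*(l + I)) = l + I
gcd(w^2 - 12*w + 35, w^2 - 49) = w - 7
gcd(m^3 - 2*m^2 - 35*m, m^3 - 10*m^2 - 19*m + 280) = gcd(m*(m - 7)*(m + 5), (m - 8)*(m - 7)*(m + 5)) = m^2 - 2*m - 35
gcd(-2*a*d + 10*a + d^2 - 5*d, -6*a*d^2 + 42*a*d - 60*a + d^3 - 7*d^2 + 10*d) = d - 5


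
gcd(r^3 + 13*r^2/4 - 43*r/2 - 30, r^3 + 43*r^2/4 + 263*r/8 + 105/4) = r^2 + 29*r/4 + 15/2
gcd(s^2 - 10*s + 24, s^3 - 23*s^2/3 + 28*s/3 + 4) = s - 6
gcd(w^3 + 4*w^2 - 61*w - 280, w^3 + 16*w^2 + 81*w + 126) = w + 7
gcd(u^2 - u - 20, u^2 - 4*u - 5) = u - 5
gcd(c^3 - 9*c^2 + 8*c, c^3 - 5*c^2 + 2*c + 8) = 1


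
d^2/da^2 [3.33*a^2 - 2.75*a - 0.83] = 6.66000000000000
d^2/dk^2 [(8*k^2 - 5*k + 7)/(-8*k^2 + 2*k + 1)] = 12*(32*k^3 - 256*k^2 + 76*k - 17)/(512*k^6 - 384*k^5 - 96*k^4 + 88*k^3 + 12*k^2 - 6*k - 1)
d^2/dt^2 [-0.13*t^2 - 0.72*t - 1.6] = -0.260000000000000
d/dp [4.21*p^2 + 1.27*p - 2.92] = 8.42*p + 1.27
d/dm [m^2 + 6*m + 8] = 2*m + 6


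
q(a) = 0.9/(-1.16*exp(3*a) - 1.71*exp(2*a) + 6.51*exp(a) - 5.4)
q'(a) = 0.9*(3.48*exp(3*a) + 3.42*exp(2*a) - 6.51*exp(a))/(-1.16*exp(3*a) - 1.71*exp(2*a) + 6.51*exp(a) - 5.4)^2 = (3.132*exp(2*a) + 3.078*exp(a) - 5.859)*exp(a)/(1.16*exp(3*a) + 1.71*exp(2*a) - 6.51*exp(a) + 5.4)^2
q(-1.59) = -0.22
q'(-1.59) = -0.06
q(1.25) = -0.02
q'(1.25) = 0.05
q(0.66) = -0.12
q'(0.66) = 0.40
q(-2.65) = -0.18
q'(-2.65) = -0.02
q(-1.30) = -0.24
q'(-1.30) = -0.09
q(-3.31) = -0.17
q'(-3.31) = -0.01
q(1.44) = -0.01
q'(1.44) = 0.03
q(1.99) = -0.00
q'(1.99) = 0.01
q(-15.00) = -0.17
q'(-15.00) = 0.00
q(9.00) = 0.00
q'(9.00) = 0.00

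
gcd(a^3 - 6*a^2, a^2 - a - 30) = a - 6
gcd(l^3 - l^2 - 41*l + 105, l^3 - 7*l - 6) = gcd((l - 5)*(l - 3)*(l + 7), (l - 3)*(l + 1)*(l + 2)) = l - 3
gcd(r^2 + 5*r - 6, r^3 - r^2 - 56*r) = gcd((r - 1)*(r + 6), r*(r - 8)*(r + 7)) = 1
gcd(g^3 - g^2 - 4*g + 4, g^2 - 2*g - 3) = 1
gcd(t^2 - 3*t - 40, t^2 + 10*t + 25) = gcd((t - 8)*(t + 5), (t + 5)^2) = t + 5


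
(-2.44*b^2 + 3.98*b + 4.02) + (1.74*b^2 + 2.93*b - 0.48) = -0.7*b^2 + 6.91*b + 3.54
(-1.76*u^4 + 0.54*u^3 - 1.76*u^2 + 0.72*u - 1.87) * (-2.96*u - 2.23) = 5.2096*u^5 + 2.3264*u^4 + 4.0054*u^3 + 1.7936*u^2 + 3.9296*u + 4.1701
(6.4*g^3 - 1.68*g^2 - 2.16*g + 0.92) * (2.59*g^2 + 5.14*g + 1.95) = 16.576*g^5 + 28.5448*g^4 - 1.7496*g^3 - 11.9956*g^2 + 0.5168*g + 1.794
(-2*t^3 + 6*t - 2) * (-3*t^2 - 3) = 6*t^5 - 12*t^3 + 6*t^2 - 18*t + 6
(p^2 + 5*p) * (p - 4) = p^3 + p^2 - 20*p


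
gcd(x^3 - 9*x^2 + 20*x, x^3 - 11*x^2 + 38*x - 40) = x^2 - 9*x + 20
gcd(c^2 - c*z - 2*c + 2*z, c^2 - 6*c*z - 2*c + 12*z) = c - 2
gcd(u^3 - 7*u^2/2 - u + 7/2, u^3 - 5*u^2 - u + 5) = u^2 - 1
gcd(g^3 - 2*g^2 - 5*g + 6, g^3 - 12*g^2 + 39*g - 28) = g - 1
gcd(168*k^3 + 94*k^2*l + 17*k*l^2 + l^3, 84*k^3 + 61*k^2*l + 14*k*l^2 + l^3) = 28*k^2 + 11*k*l + l^2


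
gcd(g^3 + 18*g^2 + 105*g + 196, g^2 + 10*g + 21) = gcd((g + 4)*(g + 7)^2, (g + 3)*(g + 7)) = g + 7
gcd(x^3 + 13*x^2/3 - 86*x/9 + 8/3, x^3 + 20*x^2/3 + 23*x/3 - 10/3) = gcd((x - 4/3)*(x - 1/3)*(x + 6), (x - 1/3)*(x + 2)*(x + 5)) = x - 1/3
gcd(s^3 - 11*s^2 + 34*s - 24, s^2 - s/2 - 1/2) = s - 1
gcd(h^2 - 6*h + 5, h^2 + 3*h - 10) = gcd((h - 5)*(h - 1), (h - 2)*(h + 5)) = 1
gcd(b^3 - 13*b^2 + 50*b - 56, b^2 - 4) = b - 2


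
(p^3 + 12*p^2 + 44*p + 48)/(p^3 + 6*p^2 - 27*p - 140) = (p^2 + 8*p + 12)/(p^2 + 2*p - 35)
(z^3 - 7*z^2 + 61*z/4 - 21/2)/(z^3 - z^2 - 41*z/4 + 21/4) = (2*z^2 - 7*z + 6)/(2*z^2 + 5*z - 3)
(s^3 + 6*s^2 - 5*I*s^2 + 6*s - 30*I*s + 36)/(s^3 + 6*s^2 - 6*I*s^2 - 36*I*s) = (s + I)/s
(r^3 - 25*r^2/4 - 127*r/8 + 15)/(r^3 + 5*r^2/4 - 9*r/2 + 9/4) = (r^2 - 11*r/2 - 20)/(r^2 + 2*r - 3)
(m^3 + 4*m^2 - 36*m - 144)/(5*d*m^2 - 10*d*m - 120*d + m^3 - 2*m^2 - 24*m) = (m + 6)/(5*d + m)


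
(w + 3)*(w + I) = w^2 + 3*w + I*w + 3*I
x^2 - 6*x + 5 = (x - 5)*(x - 1)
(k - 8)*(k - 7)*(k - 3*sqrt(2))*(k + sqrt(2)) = k^4 - 15*k^3 - 2*sqrt(2)*k^3 + 30*sqrt(2)*k^2 + 50*k^2 - 112*sqrt(2)*k + 90*k - 336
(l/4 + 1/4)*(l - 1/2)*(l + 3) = l^3/4 + 7*l^2/8 + l/4 - 3/8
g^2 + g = g*(g + 1)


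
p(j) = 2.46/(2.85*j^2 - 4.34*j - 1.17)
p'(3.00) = -0.24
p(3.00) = 0.21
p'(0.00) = 7.80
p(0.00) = -2.10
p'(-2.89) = 0.04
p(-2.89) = 0.07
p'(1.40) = -3.25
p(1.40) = -1.48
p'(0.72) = 0.07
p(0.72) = -0.87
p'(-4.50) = 0.01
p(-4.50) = 0.03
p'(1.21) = -1.24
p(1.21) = -1.09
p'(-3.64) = 0.02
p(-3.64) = 0.05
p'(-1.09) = 0.54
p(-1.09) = 0.35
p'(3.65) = -0.09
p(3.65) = 0.12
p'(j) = 2.46*(4.34 - 5.7*j)/(2.85*j^2 - 4.34*j - 1.17)^2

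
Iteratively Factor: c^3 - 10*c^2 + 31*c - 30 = (c - 5)*(c^2 - 5*c + 6) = (c - 5)*(c - 3)*(c - 2)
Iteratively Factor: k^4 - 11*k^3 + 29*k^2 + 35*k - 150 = (k - 5)*(k^3 - 6*k^2 - k + 30) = (k - 5)^2*(k^2 - k - 6) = (k - 5)^2*(k + 2)*(k - 3)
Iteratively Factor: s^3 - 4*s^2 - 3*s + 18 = (s + 2)*(s^2 - 6*s + 9) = (s - 3)*(s + 2)*(s - 3)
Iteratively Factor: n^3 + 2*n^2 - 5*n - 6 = (n + 3)*(n^2 - n - 2) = (n + 1)*(n + 3)*(n - 2)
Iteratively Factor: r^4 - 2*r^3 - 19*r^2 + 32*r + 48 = (r - 3)*(r^3 + r^2 - 16*r - 16) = (r - 3)*(r + 1)*(r^2 - 16) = (r - 3)*(r + 1)*(r + 4)*(r - 4)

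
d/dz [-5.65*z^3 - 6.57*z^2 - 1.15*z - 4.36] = -16.95*z^2 - 13.14*z - 1.15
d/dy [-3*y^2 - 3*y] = -6*y - 3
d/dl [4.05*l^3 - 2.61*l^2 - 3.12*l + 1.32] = 12.15*l^2 - 5.22*l - 3.12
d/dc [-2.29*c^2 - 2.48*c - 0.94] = -4.58*c - 2.48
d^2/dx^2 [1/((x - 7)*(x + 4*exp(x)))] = 2*(-2*(x - 7)^2*(x + 4*exp(x))*exp(x) + (x - 7)^2*(4*exp(x) + 1)^2 + (x - 7)*(x + 4*exp(x))*(4*exp(x) + 1) + (x + 4*exp(x))^2)/((x - 7)^3*(x + 4*exp(x))^3)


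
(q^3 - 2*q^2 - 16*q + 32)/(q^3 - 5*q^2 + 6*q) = (q^2 - 16)/(q*(q - 3))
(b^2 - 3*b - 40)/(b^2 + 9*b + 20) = (b - 8)/(b + 4)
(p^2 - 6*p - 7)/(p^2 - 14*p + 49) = (p + 1)/(p - 7)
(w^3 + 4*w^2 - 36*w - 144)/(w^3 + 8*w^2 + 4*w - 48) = (w - 6)/(w - 2)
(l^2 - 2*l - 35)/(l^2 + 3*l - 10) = (l - 7)/(l - 2)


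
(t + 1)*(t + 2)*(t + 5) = t^3 + 8*t^2 + 17*t + 10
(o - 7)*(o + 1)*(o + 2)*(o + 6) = o^4 + 2*o^3 - 43*o^2 - 128*o - 84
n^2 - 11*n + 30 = (n - 6)*(n - 5)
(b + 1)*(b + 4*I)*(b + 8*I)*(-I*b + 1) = -I*b^4 + 13*b^3 - I*b^3 + 13*b^2 + 44*I*b^2 - 32*b + 44*I*b - 32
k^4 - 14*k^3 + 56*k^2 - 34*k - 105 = (k - 7)*(k - 5)*(k - 3)*(k + 1)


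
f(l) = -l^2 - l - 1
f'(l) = -2*l - 1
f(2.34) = -8.82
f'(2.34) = -5.68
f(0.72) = -2.24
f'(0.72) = -2.44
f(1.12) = -3.37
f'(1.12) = -3.24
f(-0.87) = -0.89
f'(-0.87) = 0.74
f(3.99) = -20.91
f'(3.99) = -8.98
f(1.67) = -5.46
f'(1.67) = -4.34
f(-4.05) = -13.35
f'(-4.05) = 7.10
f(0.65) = -2.07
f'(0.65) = -2.30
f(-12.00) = -133.00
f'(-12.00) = 23.00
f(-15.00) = -211.00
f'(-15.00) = 29.00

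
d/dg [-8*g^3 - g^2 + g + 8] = -24*g^2 - 2*g + 1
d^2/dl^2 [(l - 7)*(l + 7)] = 2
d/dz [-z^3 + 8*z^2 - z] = -3*z^2 + 16*z - 1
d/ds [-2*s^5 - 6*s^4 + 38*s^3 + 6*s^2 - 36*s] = -10*s^4 - 24*s^3 + 114*s^2 + 12*s - 36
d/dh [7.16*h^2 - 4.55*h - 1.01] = 14.32*h - 4.55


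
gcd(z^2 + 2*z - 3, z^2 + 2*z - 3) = z^2 + 2*z - 3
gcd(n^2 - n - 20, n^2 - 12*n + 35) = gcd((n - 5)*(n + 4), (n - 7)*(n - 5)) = n - 5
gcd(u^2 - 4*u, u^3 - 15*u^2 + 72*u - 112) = u - 4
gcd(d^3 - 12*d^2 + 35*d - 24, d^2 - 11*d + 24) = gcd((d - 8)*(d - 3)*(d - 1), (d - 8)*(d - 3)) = d^2 - 11*d + 24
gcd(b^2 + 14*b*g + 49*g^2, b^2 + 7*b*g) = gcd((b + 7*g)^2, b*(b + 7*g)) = b + 7*g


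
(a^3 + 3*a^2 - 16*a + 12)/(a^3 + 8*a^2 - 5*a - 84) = (a^3 + 3*a^2 - 16*a + 12)/(a^3 + 8*a^2 - 5*a - 84)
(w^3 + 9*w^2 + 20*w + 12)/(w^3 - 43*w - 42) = (w + 2)/(w - 7)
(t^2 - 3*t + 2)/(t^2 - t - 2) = (t - 1)/(t + 1)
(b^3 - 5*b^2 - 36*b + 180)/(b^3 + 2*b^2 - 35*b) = (b^2 - 36)/(b*(b + 7))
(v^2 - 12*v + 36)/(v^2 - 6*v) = (v - 6)/v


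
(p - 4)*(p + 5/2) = p^2 - 3*p/2 - 10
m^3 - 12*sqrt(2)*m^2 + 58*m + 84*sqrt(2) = (m - 7*sqrt(2))*(m - 6*sqrt(2))*(m + sqrt(2))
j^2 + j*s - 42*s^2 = (j - 6*s)*(j + 7*s)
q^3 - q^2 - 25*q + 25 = (q - 5)*(q - 1)*(q + 5)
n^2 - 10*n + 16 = (n - 8)*(n - 2)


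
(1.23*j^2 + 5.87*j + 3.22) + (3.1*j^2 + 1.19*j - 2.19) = 4.33*j^2 + 7.06*j + 1.03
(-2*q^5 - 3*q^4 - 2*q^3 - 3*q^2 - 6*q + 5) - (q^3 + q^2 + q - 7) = -2*q^5 - 3*q^4 - 3*q^3 - 4*q^2 - 7*q + 12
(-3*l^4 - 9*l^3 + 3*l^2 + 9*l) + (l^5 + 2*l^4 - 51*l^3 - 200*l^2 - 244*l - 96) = l^5 - l^4 - 60*l^3 - 197*l^2 - 235*l - 96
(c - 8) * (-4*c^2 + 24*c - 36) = -4*c^3 + 56*c^2 - 228*c + 288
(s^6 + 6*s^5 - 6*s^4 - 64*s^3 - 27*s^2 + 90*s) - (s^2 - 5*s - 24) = s^6 + 6*s^5 - 6*s^4 - 64*s^3 - 28*s^2 + 95*s + 24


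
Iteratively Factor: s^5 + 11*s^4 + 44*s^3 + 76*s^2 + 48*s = (s + 2)*(s^4 + 9*s^3 + 26*s^2 + 24*s) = (s + 2)^2*(s^3 + 7*s^2 + 12*s) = (s + 2)^2*(s + 3)*(s^2 + 4*s) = s*(s + 2)^2*(s + 3)*(s + 4)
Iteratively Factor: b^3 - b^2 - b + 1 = (b + 1)*(b^2 - 2*b + 1) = (b - 1)*(b + 1)*(b - 1)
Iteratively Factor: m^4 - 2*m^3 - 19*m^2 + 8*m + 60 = (m + 3)*(m^3 - 5*m^2 - 4*m + 20) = (m - 2)*(m + 3)*(m^2 - 3*m - 10) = (m - 2)*(m + 2)*(m + 3)*(m - 5)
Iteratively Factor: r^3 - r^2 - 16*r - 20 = (r + 2)*(r^2 - 3*r - 10) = (r + 2)^2*(r - 5)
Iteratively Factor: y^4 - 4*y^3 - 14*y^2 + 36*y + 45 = (y - 3)*(y^3 - y^2 - 17*y - 15) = (y - 3)*(y + 3)*(y^2 - 4*y - 5) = (y - 5)*(y - 3)*(y + 3)*(y + 1)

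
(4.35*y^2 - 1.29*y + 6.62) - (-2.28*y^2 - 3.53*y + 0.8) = 6.63*y^2 + 2.24*y + 5.82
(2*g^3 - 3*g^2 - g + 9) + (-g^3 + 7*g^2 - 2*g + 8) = g^3 + 4*g^2 - 3*g + 17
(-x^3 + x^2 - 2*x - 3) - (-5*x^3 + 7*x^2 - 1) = 4*x^3 - 6*x^2 - 2*x - 2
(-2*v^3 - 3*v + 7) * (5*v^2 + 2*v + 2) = -10*v^5 - 4*v^4 - 19*v^3 + 29*v^2 + 8*v + 14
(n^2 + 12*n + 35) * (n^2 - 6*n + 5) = n^4 + 6*n^3 - 32*n^2 - 150*n + 175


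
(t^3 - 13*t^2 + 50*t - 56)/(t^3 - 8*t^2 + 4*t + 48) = (t^2 - 9*t + 14)/(t^2 - 4*t - 12)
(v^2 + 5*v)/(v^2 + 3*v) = (v + 5)/(v + 3)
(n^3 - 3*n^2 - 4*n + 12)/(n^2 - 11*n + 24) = (n^2 - 4)/(n - 8)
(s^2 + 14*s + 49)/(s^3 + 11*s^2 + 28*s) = (s + 7)/(s*(s + 4))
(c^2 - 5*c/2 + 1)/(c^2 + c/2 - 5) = (2*c - 1)/(2*c + 5)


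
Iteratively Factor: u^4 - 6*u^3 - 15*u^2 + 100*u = (u - 5)*(u^3 - u^2 - 20*u) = u*(u - 5)*(u^2 - u - 20) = u*(u - 5)*(u + 4)*(u - 5)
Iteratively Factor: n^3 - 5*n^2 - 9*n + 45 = (n + 3)*(n^2 - 8*n + 15) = (n - 5)*(n + 3)*(n - 3)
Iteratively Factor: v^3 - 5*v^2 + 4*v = (v - 1)*(v^2 - 4*v) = (v - 4)*(v - 1)*(v)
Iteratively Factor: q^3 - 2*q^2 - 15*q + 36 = (q + 4)*(q^2 - 6*q + 9) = (q - 3)*(q + 4)*(q - 3)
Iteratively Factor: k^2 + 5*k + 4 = (k + 4)*(k + 1)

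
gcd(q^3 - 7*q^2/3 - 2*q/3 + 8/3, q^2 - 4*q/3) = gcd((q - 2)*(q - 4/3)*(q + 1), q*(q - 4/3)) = q - 4/3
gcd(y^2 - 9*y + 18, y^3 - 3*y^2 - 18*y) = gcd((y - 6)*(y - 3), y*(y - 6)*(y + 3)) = y - 6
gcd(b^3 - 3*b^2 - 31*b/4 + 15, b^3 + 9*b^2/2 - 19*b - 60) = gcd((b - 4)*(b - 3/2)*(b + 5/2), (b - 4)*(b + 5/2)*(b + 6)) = b^2 - 3*b/2 - 10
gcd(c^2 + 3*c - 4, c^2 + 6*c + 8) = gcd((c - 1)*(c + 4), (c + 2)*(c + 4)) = c + 4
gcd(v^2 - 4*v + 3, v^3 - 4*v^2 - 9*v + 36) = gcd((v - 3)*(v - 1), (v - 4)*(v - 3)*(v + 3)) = v - 3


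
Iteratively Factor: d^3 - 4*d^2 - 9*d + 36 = (d - 3)*(d^2 - d - 12) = (d - 3)*(d + 3)*(d - 4)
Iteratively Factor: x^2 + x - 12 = (x + 4)*(x - 3)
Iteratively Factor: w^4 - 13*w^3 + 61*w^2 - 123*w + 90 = (w - 3)*(w^3 - 10*w^2 + 31*w - 30) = (w - 5)*(w - 3)*(w^2 - 5*w + 6) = (w - 5)*(w - 3)^2*(w - 2)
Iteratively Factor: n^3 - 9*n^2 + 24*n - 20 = (n - 2)*(n^2 - 7*n + 10) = (n - 5)*(n - 2)*(n - 2)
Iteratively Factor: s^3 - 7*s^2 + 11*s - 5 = (s - 1)*(s^2 - 6*s + 5) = (s - 1)^2*(s - 5)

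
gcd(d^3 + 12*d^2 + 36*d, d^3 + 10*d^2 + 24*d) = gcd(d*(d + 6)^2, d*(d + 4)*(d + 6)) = d^2 + 6*d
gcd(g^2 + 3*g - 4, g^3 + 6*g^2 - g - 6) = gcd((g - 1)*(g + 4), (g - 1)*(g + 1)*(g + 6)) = g - 1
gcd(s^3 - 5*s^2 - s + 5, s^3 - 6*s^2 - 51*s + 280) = s - 5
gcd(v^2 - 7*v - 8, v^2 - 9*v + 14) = 1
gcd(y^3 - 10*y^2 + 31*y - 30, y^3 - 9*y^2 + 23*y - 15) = y^2 - 8*y + 15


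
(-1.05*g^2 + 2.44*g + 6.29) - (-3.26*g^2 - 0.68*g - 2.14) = 2.21*g^2 + 3.12*g + 8.43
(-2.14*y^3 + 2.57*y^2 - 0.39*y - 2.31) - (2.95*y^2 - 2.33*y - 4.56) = -2.14*y^3 - 0.38*y^2 + 1.94*y + 2.25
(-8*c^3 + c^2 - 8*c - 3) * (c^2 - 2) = -8*c^5 + c^4 + 8*c^3 - 5*c^2 + 16*c + 6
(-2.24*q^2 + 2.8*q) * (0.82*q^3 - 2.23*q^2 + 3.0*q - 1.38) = -1.8368*q^5 + 7.2912*q^4 - 12.964*q^3 + 11.4912*q^2 - 3.864*q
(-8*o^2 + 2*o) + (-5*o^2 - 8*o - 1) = -13*o^2 - 6*o - 1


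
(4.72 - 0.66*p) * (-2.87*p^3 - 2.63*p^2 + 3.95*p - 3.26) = 1.8942*p^4 - 11.8106*p^3 - 15.0206*p^2 + 20.7956*p - 15.3872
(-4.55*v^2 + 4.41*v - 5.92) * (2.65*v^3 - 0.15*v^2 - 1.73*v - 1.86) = -12.0575*v^5 + 12.369*v^4 - 8.478*v^3 + 1.7217*v^2 + 2.039*v + 11.0112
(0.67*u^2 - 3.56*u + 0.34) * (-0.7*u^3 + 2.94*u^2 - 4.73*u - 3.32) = -0.469*u^5 + 4.4618*u^4 - 13.8735*u^3 + 15.614*u^2 + 10.211*u - 1.1288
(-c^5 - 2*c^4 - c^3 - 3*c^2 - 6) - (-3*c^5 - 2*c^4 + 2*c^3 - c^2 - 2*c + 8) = 2*c^5 - 3*c^3 - 2*c^2 + 2*c - 14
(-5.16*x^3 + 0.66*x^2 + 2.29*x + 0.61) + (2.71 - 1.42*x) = -5.16*x^3 + 0.66*x^2 + 0.87*x + 3.32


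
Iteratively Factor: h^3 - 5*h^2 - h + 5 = (h - 5)*(h^2 - 1) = (h - 5)*(h - 1)*(h + 1)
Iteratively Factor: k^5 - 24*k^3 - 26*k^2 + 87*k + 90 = (k + 3)*(k^4 - 3*k^3 - 15*k^2 + 19*k + 30) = (k - 2)*(k + 3)*(k^3 - k^2 - 17*k - 15) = (k - 2)*(k + 1)*(k + 3)*(k^2 - 2*k - 15) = (k - 5)*(k - 2)*(k + 1)*(k + 3)*(k + 3)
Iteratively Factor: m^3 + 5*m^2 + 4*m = (m)*(m^2 + 5*m + 4) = m*(m + 4)*(m + 1)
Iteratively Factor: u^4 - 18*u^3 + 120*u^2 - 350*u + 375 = (u - 5)*(u^3 - 13*u^2 + 55*u - 75) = (u - 5)^2*(u^2 - 8*u + 15) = (u - 5)^3*(u - 3)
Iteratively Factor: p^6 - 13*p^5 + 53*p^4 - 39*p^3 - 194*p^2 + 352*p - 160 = (p + 2)*(p^5 - 15*p^4 + 83*p^3 - 205*p^2 + 216*p - 80) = (p - 4)*(p + 2)*(p^4 - 11*p^3 + 39*p^2 - 49*p + 20) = (p - 4)^2*(p + 2)*(p^3 - 7*p^2 + 11*p - 5) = (p - 4)^2*(p - 1)*(p + 2)*(p^2 - 6*p + 5) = (p - 4)^2*(p - 1)^2*(p + 2)*(p - 5)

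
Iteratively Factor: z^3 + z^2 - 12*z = (z + 4)*(z^2 - 3*z) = (z - 3)*(z + 4)*(z)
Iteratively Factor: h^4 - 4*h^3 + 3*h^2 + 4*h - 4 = (h + 1)*(h^3 - 5*h^2 + 8*h - 4) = (h - 2)*(h + 1)*(h^2 - 3*h + 2) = (h - 2)*(h - 1)*(h + 1)*(h - 2)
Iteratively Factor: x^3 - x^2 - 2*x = (x)*(x^2 - x - 2) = x*(x + 1)*(x - 2)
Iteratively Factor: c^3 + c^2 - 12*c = (c - 3)*(c^2 + 4*c) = c*(c - 3)*(c + 4)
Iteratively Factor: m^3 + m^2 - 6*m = (m - 2)*(m^2 + 3*m) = (m - 2)*(m + 3)*(m)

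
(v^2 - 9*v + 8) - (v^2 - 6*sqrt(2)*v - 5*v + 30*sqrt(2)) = -4*v + 6*sqrt(2)*v - 30*sqrt(2) + 8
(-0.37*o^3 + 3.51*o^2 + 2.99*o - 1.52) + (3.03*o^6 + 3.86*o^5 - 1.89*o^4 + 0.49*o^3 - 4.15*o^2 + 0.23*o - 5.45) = 3.03*o^6 + 3.86*o^5 - 1.89*o^4 + 0.12*o^3 - 0.640000000000001*o^2 + 3.22*o - 6.97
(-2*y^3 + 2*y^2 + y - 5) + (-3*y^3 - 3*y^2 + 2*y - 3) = -5*y^3 - y^2 + 3*y - 8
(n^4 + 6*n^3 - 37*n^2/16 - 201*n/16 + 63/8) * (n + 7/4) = n^5 + 31*n^4/4 + 131*n^3/16 - 1063*n^2/64 - 903*n/64 + 441/32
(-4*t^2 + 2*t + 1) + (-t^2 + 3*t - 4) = -5*t^2 + 5*t - 3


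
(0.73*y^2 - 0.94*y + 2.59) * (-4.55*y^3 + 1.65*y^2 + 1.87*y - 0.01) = -3.3215*y^5 + 5.4815*y^4 - 11.9704*y^3 + 2.5084*y^2 + 4.8527*y - 0.0259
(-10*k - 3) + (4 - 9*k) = 1 - 19*k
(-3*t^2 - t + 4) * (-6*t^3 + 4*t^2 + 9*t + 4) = 18*t^5 - 6*t^4 - 55*t^3 - 5*t^2 + 32*t + 16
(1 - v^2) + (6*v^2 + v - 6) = 5*v^2 + v - 5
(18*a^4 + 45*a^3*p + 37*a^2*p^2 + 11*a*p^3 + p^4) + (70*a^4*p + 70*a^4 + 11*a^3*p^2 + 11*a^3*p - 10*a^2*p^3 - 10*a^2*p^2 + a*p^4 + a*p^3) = 70*a^4*p + 88*a^4 + 11*a^3*p^2 + 56*a^3*p - 10*a^2*p^3 + 27*a^2*p^2 + a*p^4 + 12*a*p^3 + p^4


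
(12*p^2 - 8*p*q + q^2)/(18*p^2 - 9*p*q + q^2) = (2*p - q)/(3*p - q)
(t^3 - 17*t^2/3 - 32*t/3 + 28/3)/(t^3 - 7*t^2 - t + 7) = (3*t^2 + 4*t - 4)/(3*(t^2 - 1))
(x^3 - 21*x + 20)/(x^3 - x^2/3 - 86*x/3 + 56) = 3*(x^2 + 4*x - 5)/(3*x^2 + 11*x - 42)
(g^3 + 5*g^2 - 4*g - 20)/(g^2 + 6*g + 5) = (g^2 - 4)/(g + 1)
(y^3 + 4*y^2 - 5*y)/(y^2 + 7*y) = (y^2 + 4*y - 5)/(y + 7)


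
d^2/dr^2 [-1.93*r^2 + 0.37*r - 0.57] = -3.86000000000000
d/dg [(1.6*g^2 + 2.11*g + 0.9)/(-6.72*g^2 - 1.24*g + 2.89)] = (12.1952*g^2 + 21.344*g + 7.2139)/(45.1584*g^4 + 16.6656*g^3 - 37.304*g^2 - 7.1672*g + 8.3521)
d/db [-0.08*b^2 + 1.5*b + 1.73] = 1.5 - 0.16*b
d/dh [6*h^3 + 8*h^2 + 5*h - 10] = 18*h^2 + 16*h + 5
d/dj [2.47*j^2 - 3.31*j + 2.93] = 4.94*j - 3.31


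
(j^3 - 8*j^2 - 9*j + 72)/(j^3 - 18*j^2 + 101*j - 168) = (j + 3)/(j - 7)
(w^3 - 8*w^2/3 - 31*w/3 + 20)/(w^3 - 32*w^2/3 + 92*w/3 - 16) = (3*w^2 + 4*w - 15)/(3*w^2 - 20*w + 12)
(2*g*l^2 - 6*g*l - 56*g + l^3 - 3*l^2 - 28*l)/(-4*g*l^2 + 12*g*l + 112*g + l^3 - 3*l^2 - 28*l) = (-2*g - l)/(4*g - l)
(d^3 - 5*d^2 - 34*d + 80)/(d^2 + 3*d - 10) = d - 8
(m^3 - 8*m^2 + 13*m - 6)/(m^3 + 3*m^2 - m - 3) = (m^2 - 7*m + 6)/(m^2 + 4*m + 3)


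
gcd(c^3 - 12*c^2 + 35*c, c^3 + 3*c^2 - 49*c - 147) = c - 7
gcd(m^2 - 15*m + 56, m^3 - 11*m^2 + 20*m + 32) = m - 8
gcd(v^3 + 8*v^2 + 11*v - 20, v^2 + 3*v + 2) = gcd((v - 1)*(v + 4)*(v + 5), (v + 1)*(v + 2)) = 1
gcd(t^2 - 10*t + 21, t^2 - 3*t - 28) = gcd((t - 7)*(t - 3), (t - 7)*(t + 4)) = t - 7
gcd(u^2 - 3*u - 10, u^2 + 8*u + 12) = u + 2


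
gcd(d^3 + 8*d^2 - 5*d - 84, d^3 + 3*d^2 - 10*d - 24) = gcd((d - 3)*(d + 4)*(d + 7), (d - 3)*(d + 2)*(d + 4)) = d^2 + d - 12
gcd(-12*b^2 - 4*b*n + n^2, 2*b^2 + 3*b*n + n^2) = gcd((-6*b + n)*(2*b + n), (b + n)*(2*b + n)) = 2*b + n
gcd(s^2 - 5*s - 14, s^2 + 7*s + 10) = s + 2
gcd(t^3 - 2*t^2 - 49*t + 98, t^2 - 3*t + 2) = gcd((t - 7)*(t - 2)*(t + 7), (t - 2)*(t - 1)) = t - 2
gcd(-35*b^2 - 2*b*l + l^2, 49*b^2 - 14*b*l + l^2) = 7*b - l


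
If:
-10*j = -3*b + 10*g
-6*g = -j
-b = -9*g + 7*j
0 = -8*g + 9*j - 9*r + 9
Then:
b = 0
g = 0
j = 0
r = 1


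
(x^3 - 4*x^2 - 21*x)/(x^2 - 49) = x*(x + 3)/(x + 7)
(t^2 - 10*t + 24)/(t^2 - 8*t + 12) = (t - 4)/(t - 2)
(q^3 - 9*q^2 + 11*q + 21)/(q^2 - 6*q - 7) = q - 3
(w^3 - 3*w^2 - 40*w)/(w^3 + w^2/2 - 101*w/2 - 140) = 2*w/(2*w + 7)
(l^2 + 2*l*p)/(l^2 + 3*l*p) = (l + 2*p)/(l + 3*p)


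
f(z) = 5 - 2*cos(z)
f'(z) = 2*sin(z)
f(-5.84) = 3.19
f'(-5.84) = 0.86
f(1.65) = 5.16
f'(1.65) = 1.99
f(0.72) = 3.50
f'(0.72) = 1.32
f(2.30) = 6.33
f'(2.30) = 1.49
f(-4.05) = 6.23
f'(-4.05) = 1.58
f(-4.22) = 5.95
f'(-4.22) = 1.76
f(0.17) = 3.03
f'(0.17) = 0.34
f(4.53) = 5.36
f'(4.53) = -1.97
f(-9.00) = 6.82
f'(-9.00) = -0.82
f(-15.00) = 6.52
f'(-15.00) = -1.30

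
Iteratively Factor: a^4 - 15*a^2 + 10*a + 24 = (a + 1)*(a^3 - a^2 - 14*a + 24) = (a - 2)*(a + 1)*(a^2 + a - 12) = (a - 3)*(a - 2)*(a + 1)*(a + 4)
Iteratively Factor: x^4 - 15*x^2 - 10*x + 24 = (x - 1)*(x^3 + x^2 - 14*x - 24) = (x - 1)*(x + 3)*(x^2 - 2*x - 8) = (x - 1)*(x + 2)*(x + 3)*(x - 4)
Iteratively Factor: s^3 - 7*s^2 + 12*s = (s)*(s^2 - 7*s + 12) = s*(s - 4)*(s - 3)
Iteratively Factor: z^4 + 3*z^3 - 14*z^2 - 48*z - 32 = (z - 4)*(z^3 + 7*z^2 + 14*z + 8) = (z - 4)*(z + 2)*(z^2 + 5*z + 4) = (z - 4)*(z + 1)*(z + 2)*(z + 4)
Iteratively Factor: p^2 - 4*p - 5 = (p - 5)*(p + 1)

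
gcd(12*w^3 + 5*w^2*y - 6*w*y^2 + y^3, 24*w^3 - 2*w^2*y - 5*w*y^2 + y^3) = 12*w^2 - 7*w*y + y^2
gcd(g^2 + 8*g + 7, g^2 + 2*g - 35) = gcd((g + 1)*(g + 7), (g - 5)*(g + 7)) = g + 7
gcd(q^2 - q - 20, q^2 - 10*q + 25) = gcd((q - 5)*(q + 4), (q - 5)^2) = q - 5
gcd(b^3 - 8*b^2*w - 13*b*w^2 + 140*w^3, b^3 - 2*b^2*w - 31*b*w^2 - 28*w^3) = -b^2 + 3*b*w + 28*w^2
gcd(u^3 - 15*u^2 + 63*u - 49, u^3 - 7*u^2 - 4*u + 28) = u - 7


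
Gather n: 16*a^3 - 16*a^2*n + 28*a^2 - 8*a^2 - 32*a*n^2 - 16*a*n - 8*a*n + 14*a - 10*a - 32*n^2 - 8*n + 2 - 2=16*a^3 + 20*a^2 + 4*a + n^2*(-32*a - 32) + n*(-16*a^2 - 24*a - 8)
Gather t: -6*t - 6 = -6*t - 6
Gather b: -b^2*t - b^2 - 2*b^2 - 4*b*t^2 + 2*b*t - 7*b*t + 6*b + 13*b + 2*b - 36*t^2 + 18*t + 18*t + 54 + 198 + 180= b^2*(-t - 3) + b*(-4*t^2 - 5*t + 21) - 36*t^2 + 36*t + 432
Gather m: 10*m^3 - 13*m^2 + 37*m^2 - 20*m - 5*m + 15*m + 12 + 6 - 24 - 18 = 10*m^3 + 24*m^2 - 10*m - 24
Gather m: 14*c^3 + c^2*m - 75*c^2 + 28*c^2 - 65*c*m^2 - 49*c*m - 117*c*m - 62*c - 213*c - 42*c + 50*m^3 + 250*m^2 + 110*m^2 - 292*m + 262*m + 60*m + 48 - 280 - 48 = 14*c^3 - 47*c^2 - 317*c + 50*m^3 + m^2*(360 - 65*c) + m*(c^2 - 166*c + 30) - 280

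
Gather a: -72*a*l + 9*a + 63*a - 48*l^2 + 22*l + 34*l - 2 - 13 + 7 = a*(72 - 72*l) - 48*l^2 + 56*l - 8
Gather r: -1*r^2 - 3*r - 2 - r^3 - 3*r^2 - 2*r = -r^3 - 4*r^2 - 5*r - 2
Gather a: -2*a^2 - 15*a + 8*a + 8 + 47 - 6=-2*a^2 - 7*a + 49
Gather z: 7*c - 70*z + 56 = 7*c - 70*z + 56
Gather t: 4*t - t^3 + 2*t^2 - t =-t^3 + 2*t^2 + 3*t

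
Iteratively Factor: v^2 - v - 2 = (v - 2)*(v + 1)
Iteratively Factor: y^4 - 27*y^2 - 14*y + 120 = (y + 4)*(y^3 - 4*y^2 - 11*y + 30) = (y - 2)*(y + 4)*(y^2 - 2*y - 15) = (y - 2)*(y + 3)*(y + 4)*(y - 5)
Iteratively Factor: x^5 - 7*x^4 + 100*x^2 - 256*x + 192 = (x - 3)*(x^4 - 4*x^3 - 12*x^2 + 64*x - 64) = (x - 4)*(x - 3)*(x^3 - 12*x + 16) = (x - 4)*(x - 3)*(x - 2)*(x^2 + 2*x - 8) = (x - 4)*(x - 3)*(x - 2)*(x + 4)*(x - 2)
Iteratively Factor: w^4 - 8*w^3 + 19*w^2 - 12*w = (w)*(w^3 - 8*w^2 + 19*w - 12) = w*(w - 3)*(w^2 - 5*w + 4) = w*(w - 4)*(w - 3)*(w - 1)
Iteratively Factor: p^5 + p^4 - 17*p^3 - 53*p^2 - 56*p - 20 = (p + 1)*(p^4 - 17*p^2 - 36*p - 20) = (p - 5)*(p + 1)*(p^3 + 5*p^2 + 8*p + 4) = (p - 5)*(p + 1)*(p + 2)*(p^2 + 3*p + 2) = (p - 5)*(p + 1)*(p + 2)^2*(p + 1)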